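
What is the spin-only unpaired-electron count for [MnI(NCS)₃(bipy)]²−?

5

Ligand charges: each iodide is −1; each isothiocyanate is −1; 2,2′-bipyridine is neutral. With an overall charge of −2 the manganese centre must be in the +2 oxidation state.
Manganese is a group-7 element; Mn(II) is therefore d⁵.
Counting donor atoms: 1×iodide (monodentate) → 1 donor; 3×isothiocyanate (monodentate) → 3 donors; 1×2,2′-bipyridine (bidentate) → 2 donors. Coordination number = 6.
The spin state decides the count: Iodide and isothiocyanate are weak-field ligands for a first-row metal, so the complex is high-spin.
An octahedral high-spin d⁵ ion is t₂g³e_g², giving 5 unpaired electrons.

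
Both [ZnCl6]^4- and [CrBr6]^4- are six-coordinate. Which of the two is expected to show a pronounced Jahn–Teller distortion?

[CrBr6]^4-

[ZnCl6]^4-: Ligand charges: each chloride is −1. With an overall charge of −4 the zinc centre must be in the +2 oxidation state. Zinc is a group-12 element; Zn(II) is therefore d¹⁰. The d¹⁰ configuration leaves the e_g set evenly filled (or empty) — no strong Jahn–Teller driving force.
[CrBr6]^4-: Each bromide is −1; balancing the −4 overall charge requires Cr(II). Cr sits in group 6, so the d-electron count is 6 − 2 = 4. Bromide is a weak-field ligand for a first-row metal, so the complex is high-spin. The t₂g³e_g¹ (high-spin) configuration has an unevenly filled e_g set; the Jahn–Teller theorem predicts a tetragonal distortion (typically axial elongation) to lift the degeneracy.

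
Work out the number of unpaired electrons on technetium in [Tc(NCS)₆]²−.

3 unpaired electrons

Summing ligand charges against the −2 overall charge gives an oxidation state of +4 for technetium.
Tc sits in group 7, so the d-electron count is 7 − 4 = 3.
In an octahedral field the d³ configuration is t₂g³e_g⁰ (only one arrangement possible), giving 3 unpaired electrons.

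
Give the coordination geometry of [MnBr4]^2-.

Ligand charges: each bromide is −1. With an overall charge of −2 the manganese centre must be in the +2 oxidation state.
Manganese is a group-7 element; Mn(II) is therefore d⁵.
Coordination number: 4.
Bromide is a weak-field ligand.
A high-spin d⁵ ion has zero CFSE in either geometry, so four ligands adopt the sterically favoured tetrahedral geometry.

tetrahedral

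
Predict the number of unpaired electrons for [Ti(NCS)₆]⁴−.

2 unpaired electrons

Summing ligand charges against the −4 overall charge gives an oxidation state of +2 for titanium.
Group 4 minus oxidation state 2 gives a d² configuration.
In an octahedral field the d² configuration is t₂g²e_g⁰ (only one arrangement possible), giving 2 unpaired electrons.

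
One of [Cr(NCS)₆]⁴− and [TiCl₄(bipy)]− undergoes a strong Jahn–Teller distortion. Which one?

[Cr(NCS)₆]⁴−

[Cr(NCS)₆]⁴−: Summing ligand charges against the −4 overall charge gives an oxidation state of +2 for chromium. Group 6 minus oxidation state 2 gives a d⁴ configuration. Isothiocyanate is a weak-field ligand for a first-row metal, so the complex is high-spin. The t₂g³e_g¹ (high-spin) configuration has an unevenly filled e_g set; the Jahn–Teller theorem predicts a tetragonal distortion (typically axial elongation) to lift the degeneracy.
[TiCl₄(bipy)]−: Summing ligand charges against the −1 overall charge gives an oxidation state of +3 for titanium. Ti sits in group 4, so the d-electron count is 4 − 3 = 1. The d¹ configuration leaves the e_g set evenly filled (or empty) — no strong Jahn–Teller driving force.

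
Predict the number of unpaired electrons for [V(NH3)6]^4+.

1

Ammonia is neutral; balancing the +4 overall charge requires V(IV).
Group 5 minus oxidation state 4 gives a d¹ configuration.
In an octahedral field the d¹ configuration is t₂g¹e_g⁰ (only one arrangement possible), giving 1 unpaired electron.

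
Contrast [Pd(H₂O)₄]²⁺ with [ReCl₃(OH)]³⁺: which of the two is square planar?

For [Pd(H₂O)₄]²⁺: Ligand charges: water is neutral. With an overall charge of +2 the palladium centre must be in the +2 oxidation state. Palladium is a group-10 element; Pd(II) is therefore d⁸. A 4d d⁸ ion has a large crystal-field splitting; square planar leaves the high-energy d_{x²−y²} orbital empty and maximises CFSE. → square planar.
For [ReCl₃(OH)]³⁺: Summing ligand charges against the +3 overall charge gives an oxidation state of +7 for rhenium. Rhenium is a group-7 element; Re(VII) is therefore d⁰. A d⁰ ion has no crystal-field stabilisation preference between square planar and tetrahedral, so four ligands adopt the sterically favoured tetrahedral geometry. → tetrahedral.

[Pd(H₂O)₄]²⁺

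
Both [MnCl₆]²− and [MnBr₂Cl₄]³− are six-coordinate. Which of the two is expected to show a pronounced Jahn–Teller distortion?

[MnBr₂Cl₄]³−

[MnCl₆]²−: Summing ligand charges against the −2 overall charge gives an oxidation state of +4 for manganese. Mn sits in group 7, so the d-electron count is 7 − 4 = 3. The d³ configuration leaves the e_g set evenly filled (or empty) — no strong Jahn–Teller driving force.
[MnBr₂Cl₄]³−: Each bromide is −1; each chloride is −1; balancing the −3 overall charge requires Mn(III). Group 7 minus oxidation state 3 gives a d⁴ configuration. Bromide and chloride are weak-field ligands for a first-row metal, so the complex is high-spin. The t₂g³e_g¹ (high-spin) configuration has an unevenly filled e_g set; the Jahn–Teller theorem predicts a tetragonal distortion (typically axial elongation) to lift the degeneracy.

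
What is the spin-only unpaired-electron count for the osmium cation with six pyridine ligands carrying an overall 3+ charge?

1

Pyridine is neutral; balancing the +3 overall charge requires Os(III).
Osmium is a group-8 element; Os(III) is therefore d⁵.
The spin state decides the count: a 5d ion has a large Δₒ and is invariably low-spin.
An octahedral low-spin d⁵ ion is t₂g⁵e_g⁰, giving 1 unpaired electron.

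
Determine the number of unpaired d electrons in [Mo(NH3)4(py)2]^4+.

2 unpaired electrons

Ammonia is neutral; pyridine is neutral; balancing the +4 overall charge requires Mo(IV).
Molybdenum is a group-6 element; Mo(IV) is therefore d².
In an octahedral field the d² configuration is t₂g²e_g⁰ (only one arrangement possible), giving 2 unpaired electrons.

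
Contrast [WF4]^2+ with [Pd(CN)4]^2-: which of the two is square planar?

[Pd(CN)4]^2-

For [WF4]^2+: Summing ligand charges against the +2 overall charge gives an oxidation state of +6 for tungsten. Group 6 minus oxidation state 6 gives a d⁰ configuration. A d⁰ ion has no crystal-field stabilisation preference between square planar and tetrahedral, so four ligands adopt the sterically favoured tetrahedral geometry. → tetrahedral.
For [Pd(CN)4]^2-: Ligand charges: each cyanide is −1. With an overall charge of −2 the palladium centre must be in the +2 oxidation state. Palladium is a group-10 element; Pd(II) is therefore d⁸. A 4d d⁸ ion has a large crystal-field splitting; square planar leaves the high-energy d_{x²−y²} orbital empty and maximises CFSE. → square planar.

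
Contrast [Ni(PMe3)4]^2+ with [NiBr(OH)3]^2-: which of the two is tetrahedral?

For [Ni(PMe3)4]^2+: Trimethylphosphine is neutral; balancing the +2 overall charge requires Ni(II). Group 10 minus oxidation state 2 gives a d⁸ configuration. Trimethylphosphine is a strong-field ligand (high in the spectrochemical series). A 3d d⁸ ion with strong-field ligands gains enough CFSE to favour square planar over tetrahedral. → square planar.
For [NiBr(OH)3]^2-: Summing ligand charges against the −2 overall charge gives an oxidation state of +2 for nickel. Ni sits in group 10, so the d-electron count is 10 − 2 = 8. Bromide and hydroxide are weak-field ligands. With weak-field ligands the CFSE gain from square planar is small, so a 3d d⁸ ion takes the sterically preferred tetrahedral geometry. → tetrahedral.

[NiBr(OH)3]^2-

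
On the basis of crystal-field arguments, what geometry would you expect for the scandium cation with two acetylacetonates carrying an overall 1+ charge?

tetrahedral

Each acetylacetonate is −1; balancing the +1 overall charge requires Sc(III).
Scandium is a group-3 element; Sc(III) is therefore d⁰.
Counting donor atoms: 2×acetylacetonate (bidentate) → 4 donors. Coordination number = 4.
A d⁰ ion has no crystal-field stabilisation preference between square planar and tetrahedral, so four ligands adopt the sterically favoured tetrahedral geometry.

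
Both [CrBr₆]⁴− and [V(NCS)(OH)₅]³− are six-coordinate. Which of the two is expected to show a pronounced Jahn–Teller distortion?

[CrBr₆]⁴−

[CrBr₆]⁴−: Each bromide is −1; balancing the −4 overall charge requires Cr(II). Group 6 minus oxidation state 2 gives a d⁴ configuration. Bromide is a weak-field ligand for a first-row metal, so the complex is high-spin. The t₂g³e_g¹ (high-spin) configuration has an unevenly filled e_g set; the Jahn–Teller theorem predicts a tetragonal distortion (typically axial elongation) to lift the degeneracy.
[V(NCS)(OH)₅]³−: Each isothiocyanate is −1; each hydroxide is −1; balancing the −3 overall charge requires V(III). V sits in group 5, so the d-electron count is 5 − 3 = 2. The d² configuration leaves the e_g set evenly filled (or empty) — no strong Jahn–Teller driving force.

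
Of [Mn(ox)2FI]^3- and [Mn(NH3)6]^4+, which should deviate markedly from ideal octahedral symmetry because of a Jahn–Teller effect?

[Mn(ox)2FI]^3-

[Mn(ox)2FI]^3-: Each oxalate is −2; each fluoride is −1; each iodide is −1; balancing the −3 overall charge requires Mn(III). Group 7 minus oxidation state 3 gives a d⁴ configuration. Fluoride, iodide, and oxalate are weak-field ligands for a first-row metal, so the complex is high-spin. The t₂g³e_g¹ (high-spin) configuration has an unevenly filled e_g set; the Jahn–Teller theorem predicts a tetragonal distortion (typically axial elongation) to lift the degeneracy.
[Mn(NH3)6]^4+: Ligand charges: ammonia is neutral. With an overall charge of +4 the manganese centre must be in the +4 oxidation state. Group 7 minus oxidation state 4 gives a d³ configuration. The d³ configuration leaves the e_g set evenly filled (or empty) — no strong Jahn–Teller driving force.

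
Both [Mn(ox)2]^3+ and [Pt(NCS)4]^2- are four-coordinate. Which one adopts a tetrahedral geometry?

For [Mn(ox)2]^3+: Each oxalate is −2; balancing the +3 overall charge requires Mn(VII). Mn sits in group 7, so the d-electron count is 7 − 7 = 0. A d⁰ ion has no crystal-field stabilisation preference between square planar and tetrahedral, so four ligands adopt the sterically favoured tetrahedral geometry. → tetrahedral.
For [Pt(NCS)4]^2-: Ligand charges: each isothiocyanate is −1. With an overall charge of −2 the platinum centre must be in the +2 oxidation state. Group 10 minus oxidation state 2 gives a d⁸ configuration. A 5d d⁸ ion has a large crystal-field splitting; square planar leaves the high-energy d_{x²−y²} orbital empty and maximises CFSE. → square planar.

[Mn(ox)2]^3+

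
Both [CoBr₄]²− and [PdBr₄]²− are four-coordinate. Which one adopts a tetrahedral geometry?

For [CoBr₄]²−: Summing ligand charges against the −2 overall charge gives an oxidation state of +2 for cobalt. Group 9 minus oxidation state 2 gives a d⁷ configuration. For a high-spin 3d d⁷ ion with weak-field ligands the small Δₜ gives little square-planar CFSE advantage, so four ligands adopt the sterically favoured tetrahedral geometry. → tetrahedral.
For [PdBr₄]²−: Ligand charges: each bromide is −1. With an overall charge of −2 the palladium centre must be in the +2 oxidation state. Palladium is a group-10 element; Pd(II) is therefore d⁸. A 4d d⁸ ion has a large crystal-field splitting; square planar leaves the high-energy d_{x²−y²} orbital empty and maximises CFSE. → square planar.

[CoBr₄]²−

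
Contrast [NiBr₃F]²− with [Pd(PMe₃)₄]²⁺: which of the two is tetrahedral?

For [NiBr₃F]²−: Each bromide is −1; each fluoride is −1; balancing the −2 overall charge requires Ni(II). Group 10 minus oxidation state 2 gives a d⁸ configuration. Bromide and fluoride are weak-field ligands. With weak-field ligands the CFSE gain from square planar is small, so a 3d d⁸ ion takes the sterically preferred tetrahedral geometry. → tetrahedral.
For [Pd(PMe₃)₄]²⁺: Summing ligand charges against the +2 overall charge gives an oxidation state of +2 for palladium. Pd sits in group 10, so the d-electron count is 10 − 2 = 8. A 4d d⁸ ion has a large crystal-field splitting; square planar leaves the high-energy d_{x²−y²} orbital empty and maximises CFSE. → square planar.

[NiBr₃F]²−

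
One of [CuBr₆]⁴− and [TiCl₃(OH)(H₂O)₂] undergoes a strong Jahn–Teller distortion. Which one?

[CuBr₆]⁴−

[CuBr₆]⁴−: Ligand charges: each bromide is −1. With an overall charge of −4 the copper centre must be in the +2 oxidation state. Copper is a group-11 element; Cu(II) is therefore d⁹. The t₂g⁶e_g³ configuration has an unevenly filled e_g set; the Jahn–Teller theorem predicts a tetragonal distortion (typically axial elongation) to lift the degeneracy.
[TiCl₃(OH)(H₂O)₂]: Summing ligand charges against the 0 overall charge gives an oxidation state of +4 for titanium. Group 4 minus oxidation state 4 gives a d⁰ configuration. The d⁰ configuration leaves the e_g set evenly filled (or empty) — no strong Jahn–Teller driving force.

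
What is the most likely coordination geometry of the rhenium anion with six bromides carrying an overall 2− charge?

octahedral

Each bromide is −1; balancing the −2 overall charge requires Re(IV).
Group 7 minus oxidation state 4 gives a d³ configuration.
With 6 monodentate ligands the coordination number is 6.
Six donors around a single metal centre give an octahedral coordination sphere.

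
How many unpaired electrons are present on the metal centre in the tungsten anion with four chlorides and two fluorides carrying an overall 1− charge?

1 unpaired electron

Ligand charges: each chloride is −1; each fluoride is −1. With an overall charge of −1 the tungsten centre must be in the +5 oxidation state.
Tungsten is a group-6 element; W(V) is therefore d¹.
In an octahedral field the d¹ configuration is t₂g¹e_g⁰ (only one arrangement possible), giving 1 unpaired electron.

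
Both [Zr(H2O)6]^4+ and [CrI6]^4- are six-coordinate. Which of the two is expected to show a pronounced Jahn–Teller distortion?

[Zr(H2O)6]^4+: Ligand charges: water is neutral. With an overall charge of +4 the zirconium centre must be in the +4 oxidation state. Zirconium is a group-4 element; Zr(IV) is therefore d⁰. The d⁰ configuration leaves the e_g set evenly filled (or empty) — no strong Jahn–Teller driving force.
[CrI6]^4-: Each iodide is −1; balancing the −4 overall charge requires Cr(II). Chromium is a group-6 element; Cr(II) is therefore d⁴. Iodide is a weak-field ligand for a first-row metal, so the complex is high-spin. The t₂g³e_g¹ (high-spin) configuration has an unevenly filled e_g set; the Jahn–Teller theorem predicts a tetragonal distortion (typically axial elongation) to lift the degeneracy.

[CrI6]^4-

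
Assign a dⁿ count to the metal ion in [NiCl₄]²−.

Each chloride is −1; balancing the −2 overall charge requires Ni(II).
Group 10 minus oxidation state 2 gives a d⁸ configuration.

d⁸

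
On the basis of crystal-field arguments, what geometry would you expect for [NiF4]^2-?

tetrahedral

Each fluoride is −1; balancing the −2 overall charge requires Ni(II).
Group 10 minus oxidation state 2 gives a d⁸ configuration.
Coordination number: 4.
Fluoride is a weak-field ligand.
With weak-field ligands the CFSE gain from square planar is small, so a 3d d⁸ ion takes the sterically preferred tetrahedral geometry.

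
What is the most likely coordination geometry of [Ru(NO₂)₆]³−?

Each nitro (N-bound nitrite) is −1; balancing the −3 overall charge requires Ru(III).
Group 8 minus oxidation state 3 gives a d⁵ configuration.
With 6 monodentate ligands the coordination number is 6.
Six donors around a single metal centre give an octahedral coordination sphere.

octahedral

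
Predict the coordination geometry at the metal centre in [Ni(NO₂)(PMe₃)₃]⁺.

Summing ligand charges against the +1 overall charge gives an oxidation state of +2 for nickel.
Nickel is a group-10 element; Ni(II) is therefore d⁸.
With 4 monodentate ligands the coordination number is 4.
Nitro (N-bound nitrite) and trimethylphosphine are strong-field ligands (high in the spectrochemical series).
A 3d d⁸ ion with strong-field ligands gains enough CFSE to favour square planar over tetrahedral.

square planar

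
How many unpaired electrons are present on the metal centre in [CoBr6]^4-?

3 unpaired electrons

Ligand charges: each bromide is −1. With an overall charge of −4 the cobalt centre must be in the +2 oxidation state.
Co sits in group 9, so the d-electron count is 9 − 2 = 7.
The spin state decides the count: Bromide is a weak-field ligand for a first-row metal, so the complex is high-spin.
An octahedral high-spin d⁷ ion is t₂g⁵e_g², giving 3 unpaired electrons.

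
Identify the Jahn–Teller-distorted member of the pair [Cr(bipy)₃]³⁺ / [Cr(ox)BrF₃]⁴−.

[Cr(bipy)₃]³⁺: Ligand charges: 2,2′-bipyridine is neutral. With an overall charge of +3 the chromium centre must be in the +3 oxidation state. Group 6 minus oxidation state 3 gives a d³ configuration. The d³ configuration leaves the e_g set evenly filled (or empty) — no strong Jahn–Teller driving force.
[Cr(ox)BrF₃]⁴−: Ligand charges: each oxalate is −2; each bromide is −1; each fluoride is −1. With an overall charge of −4 the chromium centre must be in the +2 oxidation state. Cr sits in group 6, so the d-electron count is 6 − 2 = 4. Bromide, fluoride, and oxalate are weak-field ligands for a first-row metal, so the complex is high-spin. The t₂g³e_g¹ (high-spin) configuration has an unevenly filled e_g set; the Jahn–Teller theorem predicts a tetragonal distortion (typically axial elongation) to lift the degeneracy.

[Cr(ox)BrF₃]⁴−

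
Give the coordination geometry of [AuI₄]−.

square planar

Each iodide is −1; balancing the −1 overall charge requires Au(III).
Group 11 minus oxidation state 3 gives a d⁸ configuration.
With 4 monodentate ligands the coordination number is 4.
A 5d d⁸ ion has a large crystal-field splitting; square planar leaves the high-energy d_{x²−y²} orbital empty and maximises CFSE.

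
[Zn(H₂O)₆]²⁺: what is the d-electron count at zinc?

d¹⁰

Water is neutral; balancing the +2 overall charge requires Zn(II).
Zn sits in group 12, so the d-electron count is 12 − 2 = 10.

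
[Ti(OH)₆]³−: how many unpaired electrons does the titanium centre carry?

1

Summing ligand charges against the −3 overall charge gives an oxidation state of +3 for titanium.
Titanium is a group-4 element; Ti(III) is therefore d¹.
In an octahedral field the d¹ configuration is t₂g¹e_g⁰ (only one arrangement possible), giving 1 unpaired electron.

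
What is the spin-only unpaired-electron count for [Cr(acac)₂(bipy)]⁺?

3 unpaired electrons

Ligand charges: each acetylacetonate is −1; 2,2′-bipyridine is neutral. With an overall charge of +1 the chromium centre must be in the +3 oxidation state.
Cr sits in group 6, so the d-electron count is 6 − 3 = 3.
Counting donor atoms: 2×acetylacetonate (bidentate) → 4 donors; 1×2,2′-bipyridine (bidentate) → 2 donors. Coordination number = 6.
In an octahedral field the d³ configuration is t₂g³e_g⁰ (only one arrangement possible), giving 3 unpaired electrons.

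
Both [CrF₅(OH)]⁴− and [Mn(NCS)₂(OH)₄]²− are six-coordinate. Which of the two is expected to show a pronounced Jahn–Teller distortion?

[CrF₅(OH)]⁴−

[CrF₅(OH)]⁴−: Summing ligand charges against the −4 overall charge gives an oxidation state of +2 for chromium. Group 6 minus oxidation state 2 gives a d⁴ configuration. Fluoride and hydroxide are weak-field ligands for a first-row metal, so the complex is high-spin. The t₂g³e_g¹ (high-spin) configuration has an unevenly filled e_g set; the Jahn–Teller theorem predicts a tetragonal distortion (typically axial elongation) to lift the degeneracy.
[Mn(NCS)₂(OH)₄]²−: Summing ligand charges against the −2 overall charge gives an oxidation state of +4 for manganese. Group 7 minus oxidation state 4 gives a d³ configuration. The d³ configuration leaves the e_g set evenly filled (or empty) — no strong Jahn–Teller driving force.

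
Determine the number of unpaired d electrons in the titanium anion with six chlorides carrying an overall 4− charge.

Ligand charges: each chloride is −1. With an overall charge of −4 the titanium centre must be in the +2 oxidation state.
Titanium is a group-4 element; Ti(II) is therefore d².
In an octahedral field the d² configuration is t₂g²e_g⁰ (only one arrangement possible), giving 2 unpaired electrons.

2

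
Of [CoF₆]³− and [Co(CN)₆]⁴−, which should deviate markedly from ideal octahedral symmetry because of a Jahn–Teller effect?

[CoF₆]³−: Each fluoride is −1; balancing the −3 overall charge requires Co(III). Co sits in group 9, so the d-electron count is 9 − 3 = 6. Fluoride is the one ligand weak enough to leave Co(III) high-spin — [CoF₆]³⁻ is the classic exception. The d⁶ configuration leaves the e_g set evenly filled (or empty) — no strong Jahn–Teller driving force.
[Co(CN)₆]⁴−: Summing ligand charges against the −4 overall charge gives an oxidation state of +2 for cobalt. Group 9 minus oxidation state 2 gives a d⁷ configuration. Cyanide is a strong-field ligand (high in the spectrochemical series) for a first-row metal, so the complex is low-spin. The t₂g⁶e_g¹ (low-spin) configuration has an unevenly filled e_g set; the Jahn–Teller theorem predicts a tetragonal distortion (typically axial elongation) to lift the degeneracy.

[Co(CN)₆]⁴−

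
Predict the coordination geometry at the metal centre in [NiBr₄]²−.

Each bromide is −1; balancing the −2 overall charge requires Ni(II).
Ni sits in group 10, so the d-electron count is 10 − 2 = 8.
Coordination number: 4.
Bromide is a weak-field ligand.
With weak-field ligands the CFSE gain from square planar is small, so a 3d d⁸ ion takes the sterically preferred tetrahedral geometry.

tetrahedral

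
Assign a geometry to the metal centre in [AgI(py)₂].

Summing ligand charges against the 0 overall charge gives an oxidation state of +1 for silver.
Ag sits in group 11, so the d-electron count is 11 − 1 = 10.
With 3 monodentate ligands the coordination number is 3.
Three ligands around a d¹⁰ centre minimise repulsion in a trigonal-planar arrangement.

trigonal planar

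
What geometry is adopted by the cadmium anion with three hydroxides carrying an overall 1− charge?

trigonal planar

Ligand charges: each hydroxide is −1. With an overall charge of −1 the cadmium centre must be in the +2 oxidation state.
Group 12 minus oxidation state 2 gives a d¹⁰ configuration.
Coordination number: 3.
Three ligands around a d¹⁰ centre minimise repulsion in a trigonal-planar arrangement.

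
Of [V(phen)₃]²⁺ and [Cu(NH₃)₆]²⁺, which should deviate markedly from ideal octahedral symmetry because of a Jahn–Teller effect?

[Cu(NH₃)₆]²⁺

[V(phen)₃]²⁺: Summing ligand charges against the +2 overall charge gives an oxidation state of +2 for vanadium. Group 5 minus oxidation state 2 gives a d³ configuration. The d³ configuration leaves the e_g set evenly filled (or empty) — no strong Jahn–Teller driving force.
[Cu(NH₃)₆]²⁺: Ammonia is neutral; balancing the +2 overall charge requires Cu(II). Group 11 minus oxidation state 2 gives a d⁹ configuration. The t₂g⁶e_g³ configuration has an unevenly filled e_g set; the Jahn–Teller theorem predicts a tetragonal distortion (typically axial elongation) to lift the degeneracy.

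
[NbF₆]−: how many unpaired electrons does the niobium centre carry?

Summing ligand charges against the −1 overall charge gives an oxidation state of +5 for niobium.
Niobium is a group-5 element; Nb(V) is therefore d⁰.
In an octahedral field the d⁰ configuration is t₂g⁰e_g⁰, giving 0 unpaired electrons.

0 unpaired electrons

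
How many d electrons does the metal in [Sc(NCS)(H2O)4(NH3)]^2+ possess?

d0

Summing ligand charges against the +2 overall charge gives an oxidation state of +3 for scandium.
Scandium is a group-3 element; Sc(III) is therefore d⁰.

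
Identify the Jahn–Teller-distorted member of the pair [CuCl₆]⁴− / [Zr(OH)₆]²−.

[CuCl₆]⁴−

[CuCl₆]⁴−: Summing ligand charges against the −4 overall charge gives an oxidation state of +2 for copper. Copper is a group-11 element; Cu(II) is therefore d⁹. The t₂g⁶e_g³ configuration has an unevenly filled e_g set; the Jahn–Teller theorem predicts a tetragonal distortion (typically axial elongation) to lift the degeneracy.
[Zr(OH)₆]²−: Summing ligand charges against the −2 overall charge gives an oxidation state of +4 for zirconium. Group 4 minus oxidation state 4 gives a d⁰ configuration. The d⁰ configuration leaves the e_g set evenly filled (or empty) — no strong Jahn–Teller driving force.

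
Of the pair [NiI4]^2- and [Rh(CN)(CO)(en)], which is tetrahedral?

For [NiI4]^2-: Each iodide is −1; balancing the −2 overall charge requires Ni(II). Ni sits in group 10, so the d-electron count is 10 − 2 = 8. Iodide is a weak-field ligand. With weak-field ligands the CFSE gain from square planar is small, so a 3d d⁸ ion takes the sterically preferred tetrahedral geometry. → tetrahedral.
For [Rh(CN)(CO)(en)]: Summing ligand charges against the 0 overall charge gives an oxidation state of +1 for rhodium. Rh sits in group 9, so the d-electron count is 9 − 1 = 8. A 4d d⁸ ion has a large crystal-field splitting; square planar leaves the high-energy d_{x²−y²} orbital empty and maximises CFSE. → square planar.

[NiI4]^2-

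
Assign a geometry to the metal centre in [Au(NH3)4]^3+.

Summing ligand charges against the +3 overall charge gives an oxidation state of +3 for gold.
Gold is a group-11 element; Au(III) is therefore d⁸.
Coordination number: 4.
A 5d d⁸ ion has a large crystal-field splitting; square planar leaves the high-energy d_{x²−y²} orbital empty and maximises CFSE.

square planar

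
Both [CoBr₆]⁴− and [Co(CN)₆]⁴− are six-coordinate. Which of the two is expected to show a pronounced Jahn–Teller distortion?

[Co(CN)₆]⁴−

[CoBr₆]⁴−: Summing ligand charges against the −4 overall charge gives an oxidation state of +2 for cobalt. Cobalt is a group-9 element; Co(II) is therefore d⁷. Bromide is a weak-field ligand for a first-row metal, so the complex is high-spin. The d⁷ configuration leaves the e_g set evenly filled (or empty) — no strong Jahn–Teller driving force.
[Co(CN)₆]⁴−: Summing ligand charges against the −4 overall charge gives an oxidation state of +2 for cobalt. Co sits in group 9, so the d-electron count is 9 − 2 = 7. Cyanide is a strong-field ligand (high in the spectrochemical series) for a first-row metal, so the complex is low-spin. The t₂g⁶e_g¹ (low-spin) configuration has an unevenly filled e_g set; the Jahn–Teller theorem predicts a tetragonal distortion (typically axial elongation) to lift the degeneracy.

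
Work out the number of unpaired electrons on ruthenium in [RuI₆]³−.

Summing ligand charges against the −3 overall charge gives an oxidation state of +3 for ruthenium.
Ru sits in group 8, so the d-electron count is 8 − 3 = 5.
The spin state decides the count: a 4d ion has a large Δₒ and is invariably low-spin.
An octahedral low-spin d⁵ ion is t₂g⁵e_g⁰, giving 1 unpaired electron.

1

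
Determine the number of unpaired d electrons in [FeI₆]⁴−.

Each iodide is −1; balancing the −4 overall charge requires Fe(II).
Iron is a group-8 element; Fe(II) is therefore d⁶.
The spin state decides the count: Iodide is a weak-field ligand for a first-row metal, so the complex is high-spin.
An octahedral high-spin d⁶ ion is t₂g⁴e_g², giving 4 unpaired electrons.

4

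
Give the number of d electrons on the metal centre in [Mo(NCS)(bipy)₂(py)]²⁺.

d³

Ligand charges: each isothiocyanate is −1; 2,2′-bipyridine is neutral; pyridine is neutral. With an overall charge of +2 the molybdenum centre must be in the +3 oxidation state.
Group 6 minus oxidation state 3 gives a d³ configuration.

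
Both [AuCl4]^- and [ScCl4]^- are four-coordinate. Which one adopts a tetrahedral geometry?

For [AuCl4]^-: Summing ligand charges against the −1 overall charge gives an oxidation state of +3 for gold. Gold is a group-11 element; Au(III) is therefore d⁸. A 5d d⁸ ion has a large crystal-field splitting; square planar leaves the high-energy d_{x²−y²} orbital empty and maximises CFSE. → square planar.
For [ScCl4]^-: Summing ligand charges against the −1 overall charge gives an oxidation state of +3 for scandium. Sc sits in group 3, so the d-electron count is 3 − 3 = 0. A d⁰ ion has no crystal-field stabilisation preference between square planar and tetrahedral, so four ligands adopt the sterically favoured tetrahedral geometry. → tetrahedral.

[ScCl4]^-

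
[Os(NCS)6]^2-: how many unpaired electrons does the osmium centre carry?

2 unpaired electrons

Ligand charges: each isothiocyanate is −1. With an overall charge of −2 the osmium centre must be in the +4 oxidation state.
Osmium is a group-8 element; Os(IV) is therefore d⁴.
The spin state decides the count: a 5d ion has a large Δₒ and is invariably low-spin.
An octahedral low-spin d⁴ ion is t₂g⁴e_g⁰, giving 2 unpaired electrons.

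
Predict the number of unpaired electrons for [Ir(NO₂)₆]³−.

0 unpaired electrons

Ligand charges: each nitro (N-bound nitrite) is −1. With an overall charge of −3 the iridium centre must be in the +3 oxidation state.
Iridium is a group-9 element; Ir(III) is therefore d⁶.
The spin state decides the count: a 5d ion has a large Δₒ and is invariably low-spin.
An octahedral low-spin d⁶ ion is t₂g⁶e_g⁰, giving 0 unpaired electrons.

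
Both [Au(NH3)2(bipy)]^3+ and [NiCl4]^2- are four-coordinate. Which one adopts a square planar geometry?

[Au(NH3)2(bipy)]^3+

For [Au(NH3)2(bipy)]^3+: Summing ligand charges against the +3 overall charge gives an oxidation state of +3 for gold. Au sits in group 11, so the d-electron count is 11 − 3 = 8. A 5d d⁸ ion has a large crystal-field splitting; square planar leaves the high-energy d_{x²−y²} orbital empty and maximises CFSE. → square planar.
For [NiCl4]^2-: Ligand charges: each chloride is −1. With an overall charge of −2 the nickel centre must be in the +2 oxidation state. Ni sits in group 10, so the d-electron count is 10 − 2 = 8. Chloride is a weak-field ligand. With weak-field ligands the CFSE gain from square planar is small, so a 3d d⁸ ion takes the sterically preferred tetrahedral geometry. → tetrahedral.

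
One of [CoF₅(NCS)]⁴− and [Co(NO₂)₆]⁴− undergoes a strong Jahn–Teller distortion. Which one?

[CoF₅(NCS)]⁴−: Summing ligand charges against the −4 overall charge gives an oxidation state of +2 for cobalt. Group 9 minus oxidation state 2 gives a d⁷ configuration. Fluoride and isothiocyanate are weak-field ligands for a first-row metal, so the complex is high-spin. The d⁷ configuration leaves the e_g set evenly filled (or empty) — no strong Jahn–Teller driving force.
[Co(NO₂)₆]⁴−: Each nitro (N-bound nitrite) is −1; balancing the −4 overall charge requires Co(II). Group 9 minus oxidation state 2 gives a d⁷ configuration. Nitro (N-bound nitrite) is a strong-field ligand (high in the spectrochemical series) for a first-row metal, so the complex is low-spin. The t₂g⁶e_g¹ (low-spin) configuration has an unevenly filled e_g set; the Jahn–Teller theorem predicts a tetragonal distortion (typically axial elongation) to lift the degeneracy.

[Co(NO₂)₆]⁴−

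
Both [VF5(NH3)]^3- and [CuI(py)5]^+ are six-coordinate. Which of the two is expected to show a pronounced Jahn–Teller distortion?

[CuI(py)5]^+

[VF5(NH3)]^3-: Ligand charges: each fluoride is −1; ammonia is neutral. With an overall charge of −3 the vanadium centre must be in the +2 oxidation state. V sits in group 5, so the d-electron count is 5 − 2 = 3. The d³ configuration leaves the e_g set evenly filled (or empty) — no strong Jahn–Teller driving force.
[CuI(py)5]^+: Summing ligand charges against the +1 overall charge gives an oxidation state of +2 for copper. Group 11 minus oxidation state 2 gives a d⁹ configuration. The t₂g⁶e_g³ configuration has an unevenly filled e_g set; the Jahn–Teller theorem predicts a tetragonal distortion (typically axial elongation) to lift the degeneracy.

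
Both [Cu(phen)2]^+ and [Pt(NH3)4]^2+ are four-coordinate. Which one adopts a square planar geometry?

[Pt(NH3)4]^2+

For [Cu(phen)2]^+: Summing ligand charges against the +1 overall charge gives an oxidation state of +1 for copper. Copper is a group-11 element; Cu(I) is therefore d¹⁰. A d¹⁰ ion has no crystal-field stabilisation preference between square planar and tetrahedral, so four ligands adopt the sterically favoured tetrahedral geometry. → tetrahedral.
For [Pt(NH3)4]^2+: Ligand charges: ammonia is neutral. With an overall charge of +2 the platinum centre must be in the +2 oxidation state. Pt sits in group 10, so the d-electron count is 10 − 2 = 8. A 5d d⁸ ion has a large crystal-field splitting; square planar leaves the high-energy d_{x²−y²} orbital empty and maximises CFSE. → square planar.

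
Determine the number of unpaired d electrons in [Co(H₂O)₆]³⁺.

0 unpaired electrons

Summing ligand charges against the +3 overall charge gives an oxidation state of +3 for cobalt.
Group 9 minus oxidation state 3 gives a d⁶ configuration.
The spin state decides the count: Co(III) has an exceptionally large octahedral splitting and is low-spin with essentially every ligand except fluoride.
An octahedral low-spin d⁶ ion is t₂g⁶e_g⁰, giving 0 unpaired electrons.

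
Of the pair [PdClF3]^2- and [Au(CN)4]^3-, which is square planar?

For [PdClF3]^2-: Ligand charges: each chloride is −1; each fluoride is −1. With an overall charge of −2 the palladium centre must be in the +2 oxidation state. Palladium is a group-10 element; Pd(II) is therefore d⁸. A 4d d⁸ ion has a large crystal-field splitting; square planar leaves the high-energy d_{x²−y²} orbital empty and maximises CFSE. → square planar.
For [Au(CN)4]^3-: Ligand charges: each cyanide is −1. With an overall charge of −3 the gold centre must be in the +1 oxidation state. Au sits in group 11, so the d-electron count is 11 − 1 = 10. A d¹⁰ ion has no crystal-field stabilisation preference between square planar and tetrahedral, so four ligands adopt the sterically favoured tetrahedral geometry. → tetrahedral.

[PdClF3]^2-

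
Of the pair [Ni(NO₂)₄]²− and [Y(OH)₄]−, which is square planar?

[Ni(NO₂)₄]²−

For [Ni(NO₂)₄]²−: Each nitro (N-bound nitrite) is −1; balancing the −2 overall charge requires Ni(II). Group 10 minus oxidation state 2 gives a d⁸ configuration. Nitro (N-bound nitrite) is a strong-field ligand (high in the spectrochemical series). A 3d d⁸ ion with strong-field ligands gains enough CFSE to favour square planar over tetrahedral. → square planar.
For [Y(OH)₄]−: Ligand charges: each hydroxide is −1. With an overall charge of −1 the yttrium centre must be in the +3 oxidation state. Yttrium is a group-3 element; Y(III) is therefore d⁰. A d⁰ ion has no crystal-field stabilisation preference between square planar and tetrahedral, so four ligands adopt the sterically favoured tetrahedral geometry. → tetrahedral.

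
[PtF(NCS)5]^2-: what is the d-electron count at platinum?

d6

Summing ligand charges against the −2 overall charge gives an oxidation state of +4 for platinum.
Pt sits in group 10, so the d-electron count is 10 − 4 = 6.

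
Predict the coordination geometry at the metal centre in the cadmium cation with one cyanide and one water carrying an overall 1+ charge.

Each cyanide is −1; water is neutral; balancing the +1 overall charge requires Cd(II).
Group 12 minus oxidation state 2 gives a d¹⁰ configuration.
With 2 monodentate ligands the coordination number is 2.
A d¹⁰ ion with only two ligands adopts a linear arrangement (sp hybridisation; no CFSE preference).

linear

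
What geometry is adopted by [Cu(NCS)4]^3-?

tetrahedral

Ligand charges: each isothiocyanate is −1. With an overall charge of −3 the copper centre must be in the +1 oxidation state.
Copper is a group-11 element; Cu(I) is therefore d¹⁰.
With 4 monodentate ligands the coordination number is 4.
A d¹⁰ ion has no crystal-field stabilisation preference between square planar and tetrahedral, so four ligands adopt the sterically favoured tetrahedral geometry.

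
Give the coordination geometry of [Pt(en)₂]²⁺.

square planar

Summing ligand charges against the +2 overall charge gives an oxidation state of +2 for platinum.
Platinum is a group-10 element; Pt(II) is therefore d⁸.
Counting donor atoms: 2×ethylenediamine (bidentate) → 4 donors. Coordination number = 4.
A 5d d⁸ ion has a large crystal-field splitting; square planar leaves the high-energy d_{x²−y²} orbital empty and maximises CFSE.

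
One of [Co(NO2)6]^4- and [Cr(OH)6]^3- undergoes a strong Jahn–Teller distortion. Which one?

[Co(NO2)6]^4-

[Co(NO2)6]^4-: Ligand charges: each nitro (N-bound nitrite) is −1. With an overall charge of −4 the cobalt centre must be in the +2 oxidation state. Group 9 minus oxidation state 2 gives a d⁷ configuration. Nitro (N-bound nitrite) is a strong-field ligand (high in the spectrochemical series) for a first-row metal, so the complex is low-spin. The t₂g⁶e_g¹ (low-spin) configuration has an unevenly filled e_g set; the Jahn–Teller theorem predicts a tetragonal distortion (typically axial elongation) to lift the degeneracy.
[Cr(OH)6]^3-: Summing ligand charges against the −3 overall charge gives an oxidation state of +3 for chromium. Group 6 minus oxidation state 3 gives a d³ configuration. The d³ configuration leaves the e_g set evenly filled (or empty) — no strong Jahn–Teller driving force.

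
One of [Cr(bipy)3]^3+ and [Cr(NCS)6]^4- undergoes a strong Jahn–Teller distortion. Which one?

[Cr(NCS)6]^4-

[Cr(bipy)3]^3+: Summing ligand charges against the +3 overall charge gives an oxidation state of +3 for chromium. Group 6 minus oxidation state 3 gives a d³ configuration. The d³ configuration leaves the e_g set evenly filled (or empty) — no strong Jahn–Teller driving force.
[Cr(NCS)6]^4-: Each isothiocyanate is −1; balancing the −4 overall charge requires Cr(II). Group 6 minus oxidation state 2 gives a d⁴ configuration. Isothiocyanate is a weak-field ligand for a first-row metal, so the complex is high-spin. The t₂g³e_g¹ (high-spin) configuration has an unevenly filled e_g set; the Jahn–Teller theorem predicts a tetragonal distortion (typically axial elongation) to lift the degeneracy.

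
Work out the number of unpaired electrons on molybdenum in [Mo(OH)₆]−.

Summing ligand charges against the −1 overall charge gives an oxidation state of +5 for molybdenum.
Mo sits in group 6, so the d-electron count is 6 − 5 = 1.
In an octahedral field the d¹ configuration is t₂g¹e_g⁰ (only one arrangement possible), giving 1 unpaired electron.

1 unpaired electron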